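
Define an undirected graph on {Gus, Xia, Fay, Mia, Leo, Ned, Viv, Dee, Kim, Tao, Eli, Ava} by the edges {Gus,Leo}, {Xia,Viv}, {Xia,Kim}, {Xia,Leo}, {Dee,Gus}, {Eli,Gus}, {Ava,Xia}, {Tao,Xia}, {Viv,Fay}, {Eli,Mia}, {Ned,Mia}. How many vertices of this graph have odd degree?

Degrees: Gus:3, Xia:5, Fay:1, Mia:2, Leo:2, Ned:1, Viv:2, Dee:1, Kim:1, Tao:1, Eli:2, Ava:1
Odd-degree vertices: Gus, Xia, Fay, Ned, Dee, Kim, Tao, Ava.

8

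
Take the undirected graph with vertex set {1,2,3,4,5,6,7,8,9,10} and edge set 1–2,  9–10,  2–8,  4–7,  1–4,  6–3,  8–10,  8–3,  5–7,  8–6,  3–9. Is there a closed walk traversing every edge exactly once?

No

Degrees: 1:2, 2:2, 3:3, 4:2, 5:1, 6:2, 7:2, 8:4, 9:2, 10:2
3, 5 have odd degree; an Eulerian circuit needs every degree to be even, so none exists.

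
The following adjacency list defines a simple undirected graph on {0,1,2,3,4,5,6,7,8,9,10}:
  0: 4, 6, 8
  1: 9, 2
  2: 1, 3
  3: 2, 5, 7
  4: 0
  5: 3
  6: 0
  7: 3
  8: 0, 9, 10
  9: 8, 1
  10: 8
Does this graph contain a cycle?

No

|V| = 11, |E| = 10, number of components = 1.
A forest on 11 vertices with 1 component has exactly 10 edges, which matches — so no cycle.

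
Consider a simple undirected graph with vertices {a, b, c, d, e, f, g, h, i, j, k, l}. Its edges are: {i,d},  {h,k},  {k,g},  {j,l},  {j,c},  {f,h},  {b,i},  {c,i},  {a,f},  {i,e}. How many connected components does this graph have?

2

Component: {a, f, g, h, k}
Component: {b, c, d, e, i, j, l}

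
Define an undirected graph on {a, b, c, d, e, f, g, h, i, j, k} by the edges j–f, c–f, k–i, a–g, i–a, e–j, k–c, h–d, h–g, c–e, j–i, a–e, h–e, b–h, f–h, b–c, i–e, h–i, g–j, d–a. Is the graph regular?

Degrees: a:4, b:2, c:4, d:2, e:5, f:3, g:3, h:6, i:5, j:4, k:2
Degrees are not all equal (e.g. deg(b)=2 but deg(h)=6); not regular.

No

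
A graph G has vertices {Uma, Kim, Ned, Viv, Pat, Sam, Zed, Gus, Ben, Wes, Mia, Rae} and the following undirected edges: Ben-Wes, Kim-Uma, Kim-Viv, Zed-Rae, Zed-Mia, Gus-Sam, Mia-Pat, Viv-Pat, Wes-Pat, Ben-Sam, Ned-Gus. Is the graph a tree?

Yes

|V| = 12, |E| = 11.
It is connected with exactly 11 edges, hence acyclic — it is a tree.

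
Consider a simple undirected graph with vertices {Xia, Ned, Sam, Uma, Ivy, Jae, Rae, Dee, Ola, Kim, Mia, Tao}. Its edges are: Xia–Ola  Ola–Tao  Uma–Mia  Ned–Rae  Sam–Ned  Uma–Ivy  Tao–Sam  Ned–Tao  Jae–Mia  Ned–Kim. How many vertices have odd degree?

Degrees: Xia:1, Ned:4, Sam:2, Uma:2, Ivy:1, Jae:1, Rae:1, Dee:0, Ola:2, Kim:1, Mia:2, Tao:3
Odd-degree vertices: Xia, Ivy, Jae, Rae, Kim, Tao.

6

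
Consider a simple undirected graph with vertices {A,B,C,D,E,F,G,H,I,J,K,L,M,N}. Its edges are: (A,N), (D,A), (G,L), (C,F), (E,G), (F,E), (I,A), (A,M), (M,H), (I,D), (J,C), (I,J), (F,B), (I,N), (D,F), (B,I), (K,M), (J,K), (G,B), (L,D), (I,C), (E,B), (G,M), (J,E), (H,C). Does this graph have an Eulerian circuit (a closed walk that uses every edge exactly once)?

Degrees: A:4, B:4, C:4, D:4, E:4, F:4, G:4, H:2, I:6, J:4, K:2, L:2, M:4, N:2
All degrees are even and the non-isolated vertices are connected — an Eulerian circuit exists.

Yes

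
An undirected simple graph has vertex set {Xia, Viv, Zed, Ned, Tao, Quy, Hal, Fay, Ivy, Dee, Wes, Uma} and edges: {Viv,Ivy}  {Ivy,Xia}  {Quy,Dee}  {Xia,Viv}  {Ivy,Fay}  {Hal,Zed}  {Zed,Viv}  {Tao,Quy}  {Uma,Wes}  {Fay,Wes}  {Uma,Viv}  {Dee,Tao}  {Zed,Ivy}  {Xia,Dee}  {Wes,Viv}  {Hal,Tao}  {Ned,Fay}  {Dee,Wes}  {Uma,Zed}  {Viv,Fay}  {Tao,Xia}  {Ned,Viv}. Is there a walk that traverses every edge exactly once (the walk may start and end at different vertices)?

Yes

Degrees: Xia:4, Viv:7, Zed:4, Ned:2, Tao:4, Quy:2, Hal:2, Fay:4, Ivy:4, Dee:4, Wes:4, Uma:3
Odd-degree vertices: Viv, Uma (2 total).
With 2 odd-degree vertices and all edges in one connected piece, an Eulerian trail exists (from Viv to Uma).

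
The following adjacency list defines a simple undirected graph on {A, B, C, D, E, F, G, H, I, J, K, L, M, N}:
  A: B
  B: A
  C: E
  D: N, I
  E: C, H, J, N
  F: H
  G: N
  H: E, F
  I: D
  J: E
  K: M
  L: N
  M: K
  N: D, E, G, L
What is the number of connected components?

Component: {A, B}
Component: {K, M}
Component: {C, D, E, F, G, H, I, J, L, N}

3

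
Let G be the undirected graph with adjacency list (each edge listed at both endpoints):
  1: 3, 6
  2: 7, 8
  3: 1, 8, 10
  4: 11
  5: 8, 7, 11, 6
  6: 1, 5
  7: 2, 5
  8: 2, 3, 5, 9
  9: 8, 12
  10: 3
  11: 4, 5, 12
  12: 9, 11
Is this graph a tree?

The graph has 12 vertices and 14 edges.
A tree on 12 vertices has exactly 11 edges; this graph has 14, so it contains a cycle and is not a tree.

No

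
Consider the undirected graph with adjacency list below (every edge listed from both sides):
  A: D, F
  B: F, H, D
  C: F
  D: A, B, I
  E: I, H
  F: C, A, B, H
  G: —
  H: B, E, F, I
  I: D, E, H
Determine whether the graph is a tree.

|V| = 9, |E| = 11.
It splits into 2 components, so it cannot be a tree.

No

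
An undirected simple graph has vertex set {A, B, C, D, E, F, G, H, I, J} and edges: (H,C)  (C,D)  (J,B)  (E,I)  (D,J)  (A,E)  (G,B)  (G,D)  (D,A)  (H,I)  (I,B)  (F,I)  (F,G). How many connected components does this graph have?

1

Component: {A, B, C, D, E, F, G, H, I, J}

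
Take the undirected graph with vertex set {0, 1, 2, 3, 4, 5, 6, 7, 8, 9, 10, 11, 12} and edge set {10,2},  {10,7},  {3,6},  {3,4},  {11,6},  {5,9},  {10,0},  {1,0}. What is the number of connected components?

5

Component: {8}
Component: {12}
Component: {5, 9}
Component: {3, 4, 6, 11}
Component: {0, 1, 2, 7, 10}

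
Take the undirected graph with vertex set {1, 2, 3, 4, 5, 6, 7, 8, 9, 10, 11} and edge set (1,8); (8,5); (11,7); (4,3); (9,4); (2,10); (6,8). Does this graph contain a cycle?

No

|V| = 11, |E| = 7, number of components = 4.
Since 7 = 11 - 4, the graph is a forest and contains no cycle.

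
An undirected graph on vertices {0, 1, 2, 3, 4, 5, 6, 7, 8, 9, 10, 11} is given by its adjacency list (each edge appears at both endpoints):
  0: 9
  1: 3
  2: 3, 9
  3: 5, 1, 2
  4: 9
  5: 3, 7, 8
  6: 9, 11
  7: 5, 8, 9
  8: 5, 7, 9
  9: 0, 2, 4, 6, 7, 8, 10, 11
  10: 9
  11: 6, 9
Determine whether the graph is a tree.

|V| = 12, |E| = 15.
A tree on 12 vertices has exactly 11 edges; this graph has 15, so it contains a cycle and is not a tree.

No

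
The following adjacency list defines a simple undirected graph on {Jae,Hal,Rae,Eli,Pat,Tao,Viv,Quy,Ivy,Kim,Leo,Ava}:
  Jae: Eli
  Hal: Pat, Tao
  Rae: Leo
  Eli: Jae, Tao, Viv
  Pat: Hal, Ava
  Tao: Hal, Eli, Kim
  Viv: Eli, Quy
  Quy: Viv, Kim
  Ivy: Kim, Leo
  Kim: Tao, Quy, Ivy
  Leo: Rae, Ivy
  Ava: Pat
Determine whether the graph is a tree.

The graph has 12 vertices and 12 edges.
Connected but with 12 > 11 edges, so it has a cycle and is not a tree.

No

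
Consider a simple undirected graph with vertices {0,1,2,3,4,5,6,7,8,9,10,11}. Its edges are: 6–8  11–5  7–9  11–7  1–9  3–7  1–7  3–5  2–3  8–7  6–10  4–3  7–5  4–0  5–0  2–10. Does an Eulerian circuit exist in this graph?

Yes

Degrees: 0:2, 1:2, 2:2, 3:4, 4:2, 5:4, 6:2, 7:6, 8:2, 9:2, 10:2, 11:2
All degrees are even and the non-isolated vertices are connected — an Eulerian circuit exists.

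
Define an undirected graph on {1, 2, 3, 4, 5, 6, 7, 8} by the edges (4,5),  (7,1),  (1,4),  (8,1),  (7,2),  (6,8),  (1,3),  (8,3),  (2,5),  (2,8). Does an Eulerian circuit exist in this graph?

No

Degrees: 1:4, 2:3, 3:2, 4:2, 5:2, 6:1, 7:2, 8:4
2, 6 have odd degree; an Eulerian circuit needs every degree to be even, so none exists.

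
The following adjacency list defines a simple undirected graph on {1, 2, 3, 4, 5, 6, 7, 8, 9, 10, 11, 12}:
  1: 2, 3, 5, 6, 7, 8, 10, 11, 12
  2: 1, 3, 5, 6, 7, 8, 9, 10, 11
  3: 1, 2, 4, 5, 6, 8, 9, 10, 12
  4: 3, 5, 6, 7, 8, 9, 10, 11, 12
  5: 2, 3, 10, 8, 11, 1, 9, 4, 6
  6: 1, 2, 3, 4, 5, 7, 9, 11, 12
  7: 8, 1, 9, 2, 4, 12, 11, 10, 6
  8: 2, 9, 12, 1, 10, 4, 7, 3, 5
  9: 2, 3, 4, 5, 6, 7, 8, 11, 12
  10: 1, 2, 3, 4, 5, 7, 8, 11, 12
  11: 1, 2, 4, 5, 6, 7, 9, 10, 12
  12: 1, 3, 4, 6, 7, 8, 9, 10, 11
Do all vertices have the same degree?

Degrees: 1:9, 2:9, 3:9, 4:9, 5:9, 6:9, 7:9, 8:9, 9:9, 10:9, 11:9, 12:9
All degrees equal 9; the graph is regular.

Yes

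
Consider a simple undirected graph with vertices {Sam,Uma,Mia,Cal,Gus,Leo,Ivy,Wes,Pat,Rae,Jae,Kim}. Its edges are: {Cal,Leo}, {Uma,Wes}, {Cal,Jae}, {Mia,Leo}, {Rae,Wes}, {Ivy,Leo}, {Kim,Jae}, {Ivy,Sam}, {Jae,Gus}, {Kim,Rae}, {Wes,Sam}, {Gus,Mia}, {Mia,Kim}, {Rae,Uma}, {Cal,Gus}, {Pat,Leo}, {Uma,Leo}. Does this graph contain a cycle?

The graph has 12 vertices, 17 edges, and 1 connected component.
One cycle is Kim-Mia-Leo-Cal-Jae-Kim.

Yes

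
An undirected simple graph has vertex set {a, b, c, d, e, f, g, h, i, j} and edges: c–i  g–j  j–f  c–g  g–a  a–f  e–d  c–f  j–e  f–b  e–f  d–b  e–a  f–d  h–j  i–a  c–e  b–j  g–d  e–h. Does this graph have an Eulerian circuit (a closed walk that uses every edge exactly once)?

No

Degrees: a:4, b:3, c:4, d:4, e:6, f:6, g:4, h:2, i:2, j:5
Vertices with odd degree: b, j. An Eulerian circuit requires all degrees even.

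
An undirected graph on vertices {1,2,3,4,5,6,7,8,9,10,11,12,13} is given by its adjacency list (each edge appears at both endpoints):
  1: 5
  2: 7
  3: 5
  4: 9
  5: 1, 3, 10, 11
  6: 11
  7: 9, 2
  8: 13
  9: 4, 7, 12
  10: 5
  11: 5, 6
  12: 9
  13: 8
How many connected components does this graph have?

3

Component: {8, 13}
Component: {2, 4, 7, 9, 12}
Component: {1, 3, 5, 6, 10, 11}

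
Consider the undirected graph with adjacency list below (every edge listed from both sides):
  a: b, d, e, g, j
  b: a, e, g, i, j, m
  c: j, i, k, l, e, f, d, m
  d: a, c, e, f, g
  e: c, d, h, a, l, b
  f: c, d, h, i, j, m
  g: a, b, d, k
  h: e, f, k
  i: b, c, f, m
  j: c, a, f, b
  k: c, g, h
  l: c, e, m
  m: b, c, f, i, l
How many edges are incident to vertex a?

Neighbors of a: b, d, e, g, j.

5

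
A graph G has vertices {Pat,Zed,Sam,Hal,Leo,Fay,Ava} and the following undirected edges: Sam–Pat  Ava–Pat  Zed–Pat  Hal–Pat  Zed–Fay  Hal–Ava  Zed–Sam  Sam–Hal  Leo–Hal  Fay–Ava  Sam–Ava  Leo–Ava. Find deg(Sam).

4

Neighbors of Sam: Pat, Zed, Hal, Ava.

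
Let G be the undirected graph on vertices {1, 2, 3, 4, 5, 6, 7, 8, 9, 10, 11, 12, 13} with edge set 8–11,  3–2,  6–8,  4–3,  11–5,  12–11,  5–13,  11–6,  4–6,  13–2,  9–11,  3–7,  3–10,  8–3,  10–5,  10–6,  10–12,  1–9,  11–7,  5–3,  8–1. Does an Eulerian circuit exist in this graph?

Degrees: 1:2, 2:2, 3:6, 4:2, 5:4, 6:4, 7:2, 8:4, 9:2, 10:4, 11:6, 12:2, 13:2
Every vertex has even degree and the edges form a single connected piece, so an Eulerian circuit exists.

Yes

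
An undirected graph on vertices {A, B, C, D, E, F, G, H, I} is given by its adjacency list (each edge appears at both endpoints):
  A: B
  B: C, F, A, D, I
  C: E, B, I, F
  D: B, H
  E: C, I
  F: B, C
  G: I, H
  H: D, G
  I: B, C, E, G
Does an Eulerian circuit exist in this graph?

Degrees: A:1, B:5, C:4, D:2, E:2, F:2, G:2, H:2, I:4
Vertices with odd degree: A, B. An Eulerian circuit requires all degrees even.

No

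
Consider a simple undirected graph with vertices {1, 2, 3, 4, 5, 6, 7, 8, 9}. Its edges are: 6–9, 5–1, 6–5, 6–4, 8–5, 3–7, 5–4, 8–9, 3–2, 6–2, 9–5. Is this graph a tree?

|V| = 9, |E| = 11.
Connected but with 11 > 8 edges, so it has a cycle and is not a tree.

No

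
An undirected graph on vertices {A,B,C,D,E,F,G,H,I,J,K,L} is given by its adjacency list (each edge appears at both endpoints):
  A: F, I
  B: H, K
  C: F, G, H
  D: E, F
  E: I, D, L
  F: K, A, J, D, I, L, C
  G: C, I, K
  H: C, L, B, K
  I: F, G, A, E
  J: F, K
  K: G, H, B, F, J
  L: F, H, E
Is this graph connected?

Yes

A breadth-first search from A visits A, I, F, G, E, C, J, D, K, L, H, B — all 12 vertices — so the graph is connected.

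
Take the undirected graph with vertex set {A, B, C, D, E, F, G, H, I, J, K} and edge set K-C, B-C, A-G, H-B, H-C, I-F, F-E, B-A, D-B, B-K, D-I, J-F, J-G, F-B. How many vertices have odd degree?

2

Degrees: A:2, B:6, C:3, D:2, E:1, F:4, G:2, H:2, I:2, J:2, K:2
Odd-degree vertices: C, E.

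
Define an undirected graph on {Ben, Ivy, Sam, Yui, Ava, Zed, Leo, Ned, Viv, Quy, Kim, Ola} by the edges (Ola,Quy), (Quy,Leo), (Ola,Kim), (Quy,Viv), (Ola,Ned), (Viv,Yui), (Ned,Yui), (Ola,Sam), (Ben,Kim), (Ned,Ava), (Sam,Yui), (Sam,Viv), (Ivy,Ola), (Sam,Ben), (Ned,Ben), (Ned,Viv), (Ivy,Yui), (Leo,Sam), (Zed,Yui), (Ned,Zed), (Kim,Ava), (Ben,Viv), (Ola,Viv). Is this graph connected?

Yes

A breadth-first search from Ben visits Ben, Ned, Viv, Kim, Sam, Zed, Ava, Yui, Ola, Quy, Leo, Ivy — all 12 vertices — so the graph is connected.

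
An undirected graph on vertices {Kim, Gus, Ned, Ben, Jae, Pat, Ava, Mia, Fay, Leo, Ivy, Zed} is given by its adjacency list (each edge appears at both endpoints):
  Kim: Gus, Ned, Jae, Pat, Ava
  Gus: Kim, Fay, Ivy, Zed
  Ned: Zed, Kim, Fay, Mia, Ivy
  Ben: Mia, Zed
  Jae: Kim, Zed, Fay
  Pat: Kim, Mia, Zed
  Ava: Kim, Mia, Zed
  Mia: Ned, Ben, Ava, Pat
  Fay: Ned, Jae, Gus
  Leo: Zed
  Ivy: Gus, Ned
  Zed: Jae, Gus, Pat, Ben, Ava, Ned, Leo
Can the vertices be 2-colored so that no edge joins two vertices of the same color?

A valid 2-coloring puts {Gus, Ned, Ben, Jae, Pat, Ava, Leo} on one side and {Kim, Mia, Fay, Ivy, Zed} on the other; every edge crosses between the two sides.

Yes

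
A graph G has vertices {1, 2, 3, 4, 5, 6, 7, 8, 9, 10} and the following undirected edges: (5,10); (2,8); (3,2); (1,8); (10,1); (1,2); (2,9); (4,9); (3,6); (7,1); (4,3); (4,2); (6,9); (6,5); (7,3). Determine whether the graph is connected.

Starting from 1 and exploring outward reaches every vertex (1, 2, 8, 10, 7, 4, 9, 3, 5, 6); the graph is connected.

Yes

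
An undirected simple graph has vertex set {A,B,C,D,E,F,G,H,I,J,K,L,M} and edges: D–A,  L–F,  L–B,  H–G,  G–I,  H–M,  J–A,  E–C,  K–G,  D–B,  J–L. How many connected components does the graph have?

Component: {C, E}
Component: {G, H, I, K, M}
Component: {A, B, D, F, J, L}

3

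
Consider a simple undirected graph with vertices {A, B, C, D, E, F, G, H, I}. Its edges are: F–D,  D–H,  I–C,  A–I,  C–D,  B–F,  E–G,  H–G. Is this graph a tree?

The graph has 9 vertices and 8 edges.
It is connected with exactly 8 edges, hence acyclic — it is a tree.

Yes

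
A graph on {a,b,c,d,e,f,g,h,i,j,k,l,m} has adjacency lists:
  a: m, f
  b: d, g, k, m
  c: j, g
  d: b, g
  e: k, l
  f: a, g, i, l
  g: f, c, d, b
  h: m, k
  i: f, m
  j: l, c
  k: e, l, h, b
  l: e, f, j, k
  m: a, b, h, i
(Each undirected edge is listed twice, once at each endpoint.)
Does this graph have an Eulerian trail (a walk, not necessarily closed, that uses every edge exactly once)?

Yes

Degrees: a:2, b:4, c:2, d:2, e:2, f:4, g:4, h:2, i:2, j:2, k:4, l:4, m:4
Odd-degree vertices: none (0 total).
The non-isolated vertices are connected and exactly 0 have odd degree, so an Eulerian trail exists.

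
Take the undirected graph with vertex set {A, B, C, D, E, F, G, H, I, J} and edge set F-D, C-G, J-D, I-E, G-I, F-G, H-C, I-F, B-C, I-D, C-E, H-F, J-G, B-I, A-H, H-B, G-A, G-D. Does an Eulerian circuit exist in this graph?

Degrees: A:2, B:3, C:4, D:4, E:2, F:4, G:6, H:4, I:5, J:2
B, I have odd degree; an Eulerian circuit needs every degree to be even, so none exists.

No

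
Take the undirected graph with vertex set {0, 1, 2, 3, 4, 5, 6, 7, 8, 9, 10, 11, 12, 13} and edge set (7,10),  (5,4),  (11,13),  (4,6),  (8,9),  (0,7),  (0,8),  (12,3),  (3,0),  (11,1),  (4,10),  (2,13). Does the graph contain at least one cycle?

The graph has 14 vertices, 12 edges, and 2 connected components.
Since 12 = 14 - 2, the graph is a forest and contains no cycle.

No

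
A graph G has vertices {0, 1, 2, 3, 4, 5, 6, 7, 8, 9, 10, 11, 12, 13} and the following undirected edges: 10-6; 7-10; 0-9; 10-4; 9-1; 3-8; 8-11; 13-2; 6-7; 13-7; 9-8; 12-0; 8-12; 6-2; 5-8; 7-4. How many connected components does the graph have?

Component: {2, 4, 6, 7, 10, 13}
Component: {0, 1, 3, 5, 8, 9, 11, 12}

2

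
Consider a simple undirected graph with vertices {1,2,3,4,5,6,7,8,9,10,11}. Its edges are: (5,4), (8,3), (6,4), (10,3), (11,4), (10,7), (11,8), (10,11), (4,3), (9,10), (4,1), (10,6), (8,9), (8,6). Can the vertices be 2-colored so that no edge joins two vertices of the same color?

Color {2, 4, 8, 10} black and {1, 3, 5, 6, 7, 9, 11} white. No edge joins two same-colored vertices, so the graph is bipartite.

Yes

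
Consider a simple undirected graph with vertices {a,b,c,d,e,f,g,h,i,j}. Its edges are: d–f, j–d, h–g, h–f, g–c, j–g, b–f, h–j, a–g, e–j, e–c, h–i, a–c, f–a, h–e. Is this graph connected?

Yes

Starting from a and exploring outward reaches every vertex (a, f, g, c, d, b, h, j, e, i); the graph is connected.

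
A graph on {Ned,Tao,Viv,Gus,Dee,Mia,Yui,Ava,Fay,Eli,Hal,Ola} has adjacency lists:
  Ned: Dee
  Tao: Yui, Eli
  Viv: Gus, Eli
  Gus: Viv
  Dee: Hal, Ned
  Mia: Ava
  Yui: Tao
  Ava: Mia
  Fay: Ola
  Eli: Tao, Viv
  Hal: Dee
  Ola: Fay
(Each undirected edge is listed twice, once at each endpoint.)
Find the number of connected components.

4

Component: {Mia, Ava}
Component: {Fay, Ola}
Component: {Ned, Dee, Hal}
Component: {Tao, Viv, Gus, Yui, Eli}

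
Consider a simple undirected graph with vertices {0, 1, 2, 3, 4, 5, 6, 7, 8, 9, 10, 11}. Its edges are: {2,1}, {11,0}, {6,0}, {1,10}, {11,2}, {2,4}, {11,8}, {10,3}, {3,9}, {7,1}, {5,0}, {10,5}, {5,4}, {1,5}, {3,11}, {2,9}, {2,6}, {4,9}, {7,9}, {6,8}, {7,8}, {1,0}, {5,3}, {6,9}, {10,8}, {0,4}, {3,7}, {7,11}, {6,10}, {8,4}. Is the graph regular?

Yes

Degrees: 0:5, 1:5, 2:5, 3:5, 4:5, 5:5, 6:5, 7:5, 8:5, 9:5, 10:5, 11:5
Every vertex has degree 5, so the graph is 5-regular.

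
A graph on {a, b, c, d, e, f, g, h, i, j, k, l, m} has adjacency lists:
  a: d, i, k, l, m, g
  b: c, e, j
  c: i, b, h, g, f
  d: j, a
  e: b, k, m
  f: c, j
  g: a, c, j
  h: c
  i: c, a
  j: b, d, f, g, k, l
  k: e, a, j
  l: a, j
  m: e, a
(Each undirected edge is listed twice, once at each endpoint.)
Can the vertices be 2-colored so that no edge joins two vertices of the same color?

Color {b, d, f, g, h, i, k, l, m} black and {a, c, e, j} white. No edge joins two same-colored vertices, so the graph is bipartite.

Yes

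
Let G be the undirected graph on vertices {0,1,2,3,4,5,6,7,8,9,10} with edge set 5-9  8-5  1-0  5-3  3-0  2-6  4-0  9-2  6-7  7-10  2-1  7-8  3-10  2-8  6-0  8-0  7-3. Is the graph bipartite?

The cycle 3-7-10-3 has length 3, which is odd, so the graph is not bipartite.

No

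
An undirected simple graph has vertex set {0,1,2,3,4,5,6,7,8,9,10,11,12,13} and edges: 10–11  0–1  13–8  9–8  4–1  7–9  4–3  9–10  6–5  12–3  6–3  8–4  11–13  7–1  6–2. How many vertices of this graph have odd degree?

Degrees: 0:1, 1:3, 2:1, 3:3, 4:3, 5:1, 6:3, 7:2, 8:3, 9:3, 10:2, 11:2, 12:1, 13:2
Odd-degree vertices: 0, 1, 2, 3, 4, 5, 6, 8, 9, 12.

10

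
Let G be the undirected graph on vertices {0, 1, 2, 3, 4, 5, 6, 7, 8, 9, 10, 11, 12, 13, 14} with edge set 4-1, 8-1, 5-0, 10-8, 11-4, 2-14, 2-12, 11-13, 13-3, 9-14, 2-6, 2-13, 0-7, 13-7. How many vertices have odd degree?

6

Degrees: 0:2, 1:2, 2:4, 3:1, 4:2, 5:1, 6:1, 7:2, 8:2, 9:1, 10:1, 11:2, 12:1, 13:4, 14:2
Odd-degree vertices: 3, 5, 6, 9, 10, 12.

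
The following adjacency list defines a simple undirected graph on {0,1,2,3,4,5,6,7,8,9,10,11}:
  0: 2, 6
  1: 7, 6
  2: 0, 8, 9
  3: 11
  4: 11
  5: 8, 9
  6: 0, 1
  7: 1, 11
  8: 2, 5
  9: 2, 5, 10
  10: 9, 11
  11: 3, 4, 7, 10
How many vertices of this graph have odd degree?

4

Degrees: 0:2, 1:2, 2:3, 3:1, 4:1, 5:2, 6:2, 7:2, 8:2, 9:3, 10:2, 11:4
Odd-degree vertices: 2, 3, 4, 9.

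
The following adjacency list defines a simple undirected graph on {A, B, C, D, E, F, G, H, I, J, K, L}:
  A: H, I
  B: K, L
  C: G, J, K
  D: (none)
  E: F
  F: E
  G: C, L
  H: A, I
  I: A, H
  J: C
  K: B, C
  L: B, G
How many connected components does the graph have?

4

Component: {D}
Component: {E, F}
Component: {A, H, I}
Component: {B, C, G, J, K, L}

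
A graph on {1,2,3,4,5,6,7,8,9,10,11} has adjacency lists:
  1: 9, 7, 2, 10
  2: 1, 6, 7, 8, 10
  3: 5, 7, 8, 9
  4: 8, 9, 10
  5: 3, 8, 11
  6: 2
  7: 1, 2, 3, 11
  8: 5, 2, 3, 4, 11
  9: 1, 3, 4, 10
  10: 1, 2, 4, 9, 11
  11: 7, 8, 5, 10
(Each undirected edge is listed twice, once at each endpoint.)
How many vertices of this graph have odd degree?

Degrees: 1:4, 2:5, 3:4, 4:3, 5:3, 6:1, 7:4, 8:5, 9:4, 10:5, 11:4
Odd-degree vertices: 2, 4, 5, 6, 8, 10.

6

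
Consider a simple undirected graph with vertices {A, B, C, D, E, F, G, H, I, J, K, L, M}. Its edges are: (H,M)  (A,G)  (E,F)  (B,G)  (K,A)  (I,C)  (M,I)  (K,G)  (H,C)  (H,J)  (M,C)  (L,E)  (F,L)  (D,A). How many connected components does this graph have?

3

Component: {E, F, L}
Component: {A, B, D, G, K}
Component: {C, H, I, J, M}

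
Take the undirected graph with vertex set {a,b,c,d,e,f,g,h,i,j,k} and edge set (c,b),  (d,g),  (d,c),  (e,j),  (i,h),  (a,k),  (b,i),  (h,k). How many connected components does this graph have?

Component: {f}
Component: {e, j}
Component: {a, b, c, d, g, h, i, k}

3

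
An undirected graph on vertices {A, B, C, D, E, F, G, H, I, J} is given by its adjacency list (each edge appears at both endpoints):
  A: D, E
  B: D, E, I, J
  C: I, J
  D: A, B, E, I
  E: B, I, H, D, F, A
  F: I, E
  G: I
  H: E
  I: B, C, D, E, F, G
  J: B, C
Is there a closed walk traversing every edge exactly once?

Degrees: A:2, B:4, C:2, D:4, E:6, F:2, G:1, H:1, I:6, J:2
Vertices with odd degree: G, H. An Eulerian circuit requires all degrees even.

No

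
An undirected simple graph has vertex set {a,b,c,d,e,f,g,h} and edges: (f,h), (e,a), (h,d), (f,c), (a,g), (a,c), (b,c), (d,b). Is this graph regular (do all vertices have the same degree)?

Degrees: a:3, b:2, c:3, d:2, e:1, f:2, g:1, h:2
Degrees are not all equal (e.g. deg(e)=1 but deg(a)=3); not regular.

No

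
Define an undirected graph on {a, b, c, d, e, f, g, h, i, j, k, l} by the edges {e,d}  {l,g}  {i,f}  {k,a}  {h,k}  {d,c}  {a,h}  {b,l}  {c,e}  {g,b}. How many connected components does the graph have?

Component: {j}
Component: {f, i}
Component: {a, h, k}
Component: {b, g, l}
Component: {c, d, e}

5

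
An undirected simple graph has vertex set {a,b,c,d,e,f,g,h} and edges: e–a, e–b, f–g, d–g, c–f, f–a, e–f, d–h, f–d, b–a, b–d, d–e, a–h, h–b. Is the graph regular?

No

Degrees: a:4, b:4, c:1, d:5, e:4, f:5, g:2, h:3
Degrees are not all equal (e.g. deg(c)=1 but deg(d)=5); not regular.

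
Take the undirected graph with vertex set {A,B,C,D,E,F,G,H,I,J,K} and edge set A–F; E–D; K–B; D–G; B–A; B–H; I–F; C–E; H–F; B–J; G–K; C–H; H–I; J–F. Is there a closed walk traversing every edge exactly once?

Yes

Degrees: A:2, B:4, C:2, D:2, E:2, F:4, G:2, H:4, I:2, J:2, K:2
All degrees are even and the non-isolated vertices are connected — an Eulerian circuit exists.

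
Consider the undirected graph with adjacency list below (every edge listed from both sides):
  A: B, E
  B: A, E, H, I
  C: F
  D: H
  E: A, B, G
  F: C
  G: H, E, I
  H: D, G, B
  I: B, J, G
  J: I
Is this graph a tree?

|V| = 10, |E| = 11.
It is not connected, so it is not a tree.

No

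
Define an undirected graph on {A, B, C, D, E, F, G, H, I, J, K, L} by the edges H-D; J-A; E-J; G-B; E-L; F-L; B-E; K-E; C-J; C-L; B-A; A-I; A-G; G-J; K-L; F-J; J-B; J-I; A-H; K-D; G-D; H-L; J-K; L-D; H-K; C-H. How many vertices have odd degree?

Degrees: A:5, B:4, C:3, D:4, E:4, F:2, G:4, H:5, I:2, J:8, K:5, L:6
Odd-degree vertices: A, C, H, K.

4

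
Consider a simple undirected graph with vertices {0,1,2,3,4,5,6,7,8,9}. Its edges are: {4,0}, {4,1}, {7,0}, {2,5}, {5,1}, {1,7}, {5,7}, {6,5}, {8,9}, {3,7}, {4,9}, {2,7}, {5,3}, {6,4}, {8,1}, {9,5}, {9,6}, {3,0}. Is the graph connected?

Yes

Starting from 0 and exploring outward reaches every vertex (0, 3, 4, 7, 5, 1, 9, 6, 2, 8); the graph is connected.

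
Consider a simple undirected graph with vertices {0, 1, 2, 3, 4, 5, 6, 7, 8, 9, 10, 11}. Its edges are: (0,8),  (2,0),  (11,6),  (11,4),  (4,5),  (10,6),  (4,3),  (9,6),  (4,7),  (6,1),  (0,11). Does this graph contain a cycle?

No

The graph has 12 vertices, 11 edges, and 1 connected component.
Since 11 = 12 - 1, the graph is a forest and contains no cycle.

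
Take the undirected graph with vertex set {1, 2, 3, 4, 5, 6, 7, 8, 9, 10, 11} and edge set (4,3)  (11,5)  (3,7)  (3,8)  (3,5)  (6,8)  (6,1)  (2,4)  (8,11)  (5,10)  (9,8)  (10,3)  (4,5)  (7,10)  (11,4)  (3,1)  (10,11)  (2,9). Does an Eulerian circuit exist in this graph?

Yes

Degrees: 1:2, 2:2, 3:6, 4:4, 5:4, 6:2, 7:2, 8:4, 9:2, 10:4, 11:4
All degrees are even and the non-isolated vertices are connected — an Eulerian circuit exists.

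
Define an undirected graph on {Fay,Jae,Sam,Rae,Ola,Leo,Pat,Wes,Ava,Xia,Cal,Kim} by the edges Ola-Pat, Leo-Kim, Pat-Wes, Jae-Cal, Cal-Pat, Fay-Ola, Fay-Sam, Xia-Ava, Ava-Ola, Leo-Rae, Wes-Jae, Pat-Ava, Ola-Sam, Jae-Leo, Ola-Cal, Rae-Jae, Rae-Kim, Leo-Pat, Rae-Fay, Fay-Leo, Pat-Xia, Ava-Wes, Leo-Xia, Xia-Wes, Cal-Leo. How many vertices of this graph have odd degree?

2

Degrees: Fay:4, Jae:4, Sam:2, Rae:4, Ola:5, Leo:7, Pat:6, Wes:4, Ava:4, Xia:4, Cal:4, Kim:2
Odd-degree vertices: Ola, Leo.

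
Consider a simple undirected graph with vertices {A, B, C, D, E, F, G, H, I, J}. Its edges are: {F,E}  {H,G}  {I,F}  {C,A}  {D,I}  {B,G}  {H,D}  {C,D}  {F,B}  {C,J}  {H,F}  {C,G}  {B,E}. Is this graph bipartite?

The cycle F-E-B-F has length 3, which is odd, so the graph is not bipartite.

No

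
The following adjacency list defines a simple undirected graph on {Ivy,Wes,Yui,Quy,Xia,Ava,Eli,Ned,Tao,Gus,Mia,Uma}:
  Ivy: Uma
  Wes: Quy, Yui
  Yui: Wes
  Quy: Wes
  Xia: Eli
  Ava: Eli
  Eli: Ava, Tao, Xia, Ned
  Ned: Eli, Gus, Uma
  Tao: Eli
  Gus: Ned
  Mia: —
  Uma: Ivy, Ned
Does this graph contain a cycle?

|V| = 12, |E| = 9, number of components = 3.
Since 9 = 12 - 3, the graph is a forest and contains no cycle.

No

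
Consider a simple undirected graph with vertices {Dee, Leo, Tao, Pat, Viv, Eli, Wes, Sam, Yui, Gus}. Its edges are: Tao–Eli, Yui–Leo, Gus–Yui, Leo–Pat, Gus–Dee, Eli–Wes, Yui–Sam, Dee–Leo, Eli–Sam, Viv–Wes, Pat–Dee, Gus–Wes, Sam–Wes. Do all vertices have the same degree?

Degrees: Dee:3, Leo:3, Tao:1, Pat:2, Viv:1, Eli:3, Wes:4, Sam:3, Yui:3, Gus:3
Degrees are not all equal (e.g. deg(Tao)=1 but deg(Wes)=4); not regular.

No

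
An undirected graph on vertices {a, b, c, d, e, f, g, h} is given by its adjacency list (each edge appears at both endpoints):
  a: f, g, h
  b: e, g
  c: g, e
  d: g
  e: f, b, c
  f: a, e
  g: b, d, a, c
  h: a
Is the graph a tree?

No

The graph has 8 vertices and 9 edges.
A tree on 8 vertices has exactly 7 edges; this graph has 9, so it contains a cycle and is not a tree.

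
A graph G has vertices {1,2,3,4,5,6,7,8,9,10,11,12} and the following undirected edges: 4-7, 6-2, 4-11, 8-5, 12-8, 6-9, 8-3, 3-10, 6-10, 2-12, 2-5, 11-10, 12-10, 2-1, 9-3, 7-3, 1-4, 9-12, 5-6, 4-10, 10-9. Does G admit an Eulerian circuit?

No

Degrees: 1:2, 2:4, 3:4, 4:4, 5:3, 6:4, 7:2, 8:3, 9:4, 10:6, 11:2, 12:4
Vertices with odd degree: 5, 8. An Eulerian circuit requires all degrees even.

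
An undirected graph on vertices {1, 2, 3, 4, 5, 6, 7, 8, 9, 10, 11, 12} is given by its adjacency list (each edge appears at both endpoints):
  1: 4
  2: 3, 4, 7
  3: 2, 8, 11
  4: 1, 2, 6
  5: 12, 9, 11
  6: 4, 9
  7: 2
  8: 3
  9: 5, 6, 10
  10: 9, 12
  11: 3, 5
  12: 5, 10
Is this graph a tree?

No

|V| = 12, |E| = 13.
A tree on 12 vertices has exactly 11 edges; this graph has 13, so it contains a cycle and is not a tree.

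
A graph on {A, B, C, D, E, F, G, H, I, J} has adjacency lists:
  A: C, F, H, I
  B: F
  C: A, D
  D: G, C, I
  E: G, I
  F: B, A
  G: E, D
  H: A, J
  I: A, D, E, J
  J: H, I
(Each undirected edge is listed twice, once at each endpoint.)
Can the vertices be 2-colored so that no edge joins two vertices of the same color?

Yes

A valid 2-coloring puts {C, F, G, H, I} on one side and {A, B, D, E, J} on the other; every edge crosses between the two sides.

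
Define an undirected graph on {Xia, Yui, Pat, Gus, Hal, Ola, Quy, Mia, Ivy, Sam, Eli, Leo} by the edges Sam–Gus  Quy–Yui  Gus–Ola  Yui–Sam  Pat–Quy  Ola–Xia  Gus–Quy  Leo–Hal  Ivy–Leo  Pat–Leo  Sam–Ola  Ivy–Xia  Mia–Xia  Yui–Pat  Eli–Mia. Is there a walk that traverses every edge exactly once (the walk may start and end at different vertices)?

No

Degrees: Xia:3, Yui:3, Pat:3, Gus:3, Hal:1, Ola:3, Quy:3, Mia:2, Ivy:2, Sam:3, Eli:1, Leo:3
Odd-degree vertices: Xia, Yui, Pat, Gus, Hal, Ola, Quy, Sam, Eli, Leo (10 total).
An Eulerian trail requires 0 or 2 odd-degree vertices; here there are 10.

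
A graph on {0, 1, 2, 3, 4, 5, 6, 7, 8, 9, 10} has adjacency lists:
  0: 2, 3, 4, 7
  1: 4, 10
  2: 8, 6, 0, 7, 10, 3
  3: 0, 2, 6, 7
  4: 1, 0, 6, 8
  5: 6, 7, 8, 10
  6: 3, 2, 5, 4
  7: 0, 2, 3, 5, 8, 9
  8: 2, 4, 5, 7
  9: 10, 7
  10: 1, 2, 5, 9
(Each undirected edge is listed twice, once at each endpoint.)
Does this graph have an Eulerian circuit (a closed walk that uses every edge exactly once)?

Yes

Degrees: 0:4, 1:2, 2:6, 3:4, 4:4, 5:4, 6:4, 7:6, 8:4, 9:2, 10:4
Every vertex has even degree and the edges form a single connected piece, so an Eulerian circuit exists.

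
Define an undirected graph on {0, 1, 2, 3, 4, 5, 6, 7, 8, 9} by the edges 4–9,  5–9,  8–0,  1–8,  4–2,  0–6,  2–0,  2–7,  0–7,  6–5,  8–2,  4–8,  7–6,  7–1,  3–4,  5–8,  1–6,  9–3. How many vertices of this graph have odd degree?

4

Degrees: 0:4, 1:3, 2:4, 3:2, 4:4, 5:3, 6:4, 7:4, 8:5, 9:3
Odd-degree vertices: 1, 5, 8, 9.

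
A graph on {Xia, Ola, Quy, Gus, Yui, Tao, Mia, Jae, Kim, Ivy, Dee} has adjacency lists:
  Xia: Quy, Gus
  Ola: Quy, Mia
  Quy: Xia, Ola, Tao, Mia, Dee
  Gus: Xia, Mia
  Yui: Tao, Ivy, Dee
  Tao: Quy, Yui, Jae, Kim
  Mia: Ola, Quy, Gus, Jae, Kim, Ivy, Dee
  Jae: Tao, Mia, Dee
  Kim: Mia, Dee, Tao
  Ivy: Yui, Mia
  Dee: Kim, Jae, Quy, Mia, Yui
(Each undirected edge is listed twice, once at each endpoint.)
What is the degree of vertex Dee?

5

Neighbors of Dee: Quy, Yui, Mia, Jae, Kim.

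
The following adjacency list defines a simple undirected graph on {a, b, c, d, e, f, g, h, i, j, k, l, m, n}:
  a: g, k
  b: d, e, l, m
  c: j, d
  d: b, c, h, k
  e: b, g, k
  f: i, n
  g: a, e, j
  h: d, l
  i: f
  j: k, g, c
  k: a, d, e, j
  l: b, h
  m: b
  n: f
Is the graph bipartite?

Partition the vertices as {b, c, g, h, i, k, n} vs {a, d, e, f, j, l, m}. Each listed edge has one endpoint in each part, so the graph is bipartite.

Yes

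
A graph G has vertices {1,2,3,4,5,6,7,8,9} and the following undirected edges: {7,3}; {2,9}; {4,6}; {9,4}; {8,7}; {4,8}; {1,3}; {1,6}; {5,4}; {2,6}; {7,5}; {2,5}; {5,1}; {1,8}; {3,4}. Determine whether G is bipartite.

Yes

Color {3, 5, 6, 8, 9} black and {1, 2, 4, 7} white. No edge joins two same-colored vertices, so the graph is bipartite.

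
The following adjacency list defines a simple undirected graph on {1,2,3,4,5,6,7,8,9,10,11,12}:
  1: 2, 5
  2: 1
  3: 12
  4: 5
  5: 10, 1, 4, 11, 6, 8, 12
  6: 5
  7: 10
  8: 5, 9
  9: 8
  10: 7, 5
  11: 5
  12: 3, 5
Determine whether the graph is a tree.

Yes

|V| = 12, |E| = 11.
Connected and |E| = |V| - 1, which characterizes a tree.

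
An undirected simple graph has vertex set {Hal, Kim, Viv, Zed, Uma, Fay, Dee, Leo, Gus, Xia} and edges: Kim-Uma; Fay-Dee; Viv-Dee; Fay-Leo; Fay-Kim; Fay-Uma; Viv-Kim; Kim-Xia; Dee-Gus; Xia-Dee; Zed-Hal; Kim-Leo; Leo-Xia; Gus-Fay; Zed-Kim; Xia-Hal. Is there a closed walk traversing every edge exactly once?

No

Degrees: Hal:2, Kim:6, Viv:2, Zed:2, Uma:2, Fay:5, Dee:4, Leo:3, Gus:2, Xia:4
Fay, Leo have odd degree; an Eulerian circuit needs every degree to be even, so none exists.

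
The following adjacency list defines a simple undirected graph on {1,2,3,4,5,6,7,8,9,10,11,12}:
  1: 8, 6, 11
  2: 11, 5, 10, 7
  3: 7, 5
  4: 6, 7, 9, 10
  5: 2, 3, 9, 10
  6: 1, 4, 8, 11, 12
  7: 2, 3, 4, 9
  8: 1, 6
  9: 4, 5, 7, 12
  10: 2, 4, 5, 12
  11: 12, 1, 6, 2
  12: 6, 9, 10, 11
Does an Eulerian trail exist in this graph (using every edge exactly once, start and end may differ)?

Degrees: 1:3, 2:4, 3:2, 4:4, 5:4, 6:5, 7:4, 8:2, 9:4, 10:4, 11:4, 12:4
Odd-degree vertices: 1, 6 (2 total).
The non-isolated vertices are connected and exactly 2 have odd degree, so an Eulerian trail exists (from 1 to 6).

Yes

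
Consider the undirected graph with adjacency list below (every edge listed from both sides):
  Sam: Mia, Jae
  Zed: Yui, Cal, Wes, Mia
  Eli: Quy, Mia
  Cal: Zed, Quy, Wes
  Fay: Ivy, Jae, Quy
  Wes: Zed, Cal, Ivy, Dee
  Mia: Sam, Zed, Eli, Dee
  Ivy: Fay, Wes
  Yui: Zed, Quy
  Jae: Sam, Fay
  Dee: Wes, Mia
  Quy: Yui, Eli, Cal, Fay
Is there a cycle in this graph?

Yes

The graph has 12 vertices, 17 edges, and 1 connected component.
One cycle is Sam-Mia-Zed-Yui-Quy-Fay-Jae-Sam.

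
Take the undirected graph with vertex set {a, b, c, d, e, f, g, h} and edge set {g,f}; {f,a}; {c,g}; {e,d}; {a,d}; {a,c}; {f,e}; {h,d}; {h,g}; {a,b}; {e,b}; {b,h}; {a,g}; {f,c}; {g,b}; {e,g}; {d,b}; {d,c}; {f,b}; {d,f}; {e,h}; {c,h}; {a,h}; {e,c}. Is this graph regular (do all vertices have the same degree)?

Degrees: a:6, b:6, c:6, d:6, e:6, f:6, g:6, h:6
Every vertex has degree 6, so the graph is 6-regular.

Yes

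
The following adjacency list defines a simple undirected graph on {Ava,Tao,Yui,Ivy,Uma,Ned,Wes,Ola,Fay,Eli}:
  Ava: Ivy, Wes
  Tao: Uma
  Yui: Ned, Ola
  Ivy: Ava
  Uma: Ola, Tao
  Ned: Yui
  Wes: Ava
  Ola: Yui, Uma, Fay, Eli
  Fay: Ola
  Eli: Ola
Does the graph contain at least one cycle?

No

|V| = 10, |E| = 8, number of components = 2.
Since 8 = 10 - 2, the graph is a forest and contains no cycle.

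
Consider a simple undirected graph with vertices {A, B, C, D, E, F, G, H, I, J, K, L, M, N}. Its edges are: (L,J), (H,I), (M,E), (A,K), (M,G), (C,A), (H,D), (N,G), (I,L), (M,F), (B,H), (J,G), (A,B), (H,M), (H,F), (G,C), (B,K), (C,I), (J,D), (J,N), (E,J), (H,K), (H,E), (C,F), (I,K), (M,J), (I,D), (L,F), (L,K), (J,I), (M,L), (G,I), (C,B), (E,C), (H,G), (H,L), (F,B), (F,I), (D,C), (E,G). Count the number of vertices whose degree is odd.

8

Degrees: A:3, B:5, C:7, D:4, E:5, F:6, G:7, H:9, I:8, J:7, K:5, L:6, M:6, N:2
Odd-degree vertices: A, B, C, E, G, H, J, K.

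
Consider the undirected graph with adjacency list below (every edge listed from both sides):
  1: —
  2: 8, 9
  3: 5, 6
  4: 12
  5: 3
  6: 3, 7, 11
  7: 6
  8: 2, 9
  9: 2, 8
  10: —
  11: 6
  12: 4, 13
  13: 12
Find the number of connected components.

Component: {1}
Component: {10}
Component: {2, 8, 9}
Component: {4, 12, 13}
Component: {3, 5, 6, 7, 11}

5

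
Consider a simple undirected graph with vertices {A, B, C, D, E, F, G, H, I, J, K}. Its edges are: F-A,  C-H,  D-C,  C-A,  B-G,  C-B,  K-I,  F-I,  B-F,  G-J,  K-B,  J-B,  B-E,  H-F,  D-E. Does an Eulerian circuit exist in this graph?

Degrees: A:2, B:6, C:4, D:2, E:2, F:4, G:2, H:2, I:2, J:2, K:2
Every vertex has even degree and the edges form a single connected piece, so an Eulerian circuit exists.

Yes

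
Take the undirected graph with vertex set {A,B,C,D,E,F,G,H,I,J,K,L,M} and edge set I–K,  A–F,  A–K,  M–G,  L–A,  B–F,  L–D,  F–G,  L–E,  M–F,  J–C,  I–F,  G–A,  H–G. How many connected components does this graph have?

Component: {C, J}
Component: {A, B, D, E, F, G, H, I, K, L, M}

2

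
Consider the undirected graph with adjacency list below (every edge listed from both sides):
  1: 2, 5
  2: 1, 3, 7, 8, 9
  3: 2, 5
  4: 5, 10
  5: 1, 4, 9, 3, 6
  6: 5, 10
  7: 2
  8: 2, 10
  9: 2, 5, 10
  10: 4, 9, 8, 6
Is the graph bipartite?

Partition the vertices as {2, 5, 10} vs {1, 3, 4, 6, 7, 8, 9}. Each listed edge has one endpoint in each part, so the graph is bipartite.

Yes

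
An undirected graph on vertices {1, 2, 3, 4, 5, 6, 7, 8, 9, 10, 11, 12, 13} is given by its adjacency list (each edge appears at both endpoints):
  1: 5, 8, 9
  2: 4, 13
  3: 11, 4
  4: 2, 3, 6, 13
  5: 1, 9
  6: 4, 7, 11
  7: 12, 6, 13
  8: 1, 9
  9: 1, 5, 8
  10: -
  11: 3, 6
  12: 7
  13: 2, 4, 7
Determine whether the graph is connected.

Component: {10}
Component: {1, 5, 8, 9}
Component: {2, 3, 4, 6, 7, 11, 12, 13}
There are 3 separate components, so the graph is not connected.

No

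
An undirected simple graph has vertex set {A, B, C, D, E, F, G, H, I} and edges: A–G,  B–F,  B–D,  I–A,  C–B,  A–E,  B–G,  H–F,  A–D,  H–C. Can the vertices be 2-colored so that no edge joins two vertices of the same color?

A valid 2-coloring puts {C, D, E, F, G, I} on one side and {A, B, H} on the other; every edge crosses between the two sides.

Yes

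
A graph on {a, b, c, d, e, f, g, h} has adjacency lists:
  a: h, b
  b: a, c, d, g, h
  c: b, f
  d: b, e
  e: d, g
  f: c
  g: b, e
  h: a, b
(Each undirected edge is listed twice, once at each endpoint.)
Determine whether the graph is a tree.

No

The graph has 8 vertices and 9 edges.
Connected but with 9 > 7 edges, so it has a cycle and is not a tree.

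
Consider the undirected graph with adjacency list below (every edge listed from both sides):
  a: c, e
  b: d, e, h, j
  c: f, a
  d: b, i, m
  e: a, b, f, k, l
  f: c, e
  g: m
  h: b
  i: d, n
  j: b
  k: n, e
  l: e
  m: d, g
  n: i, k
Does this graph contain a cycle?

The graph has 14 vertices, 15 edges, and 1 connected component.
Since 15 > 14 - 1, a cycle must exist; for instance e-b-d-i-n-k-e.

Yes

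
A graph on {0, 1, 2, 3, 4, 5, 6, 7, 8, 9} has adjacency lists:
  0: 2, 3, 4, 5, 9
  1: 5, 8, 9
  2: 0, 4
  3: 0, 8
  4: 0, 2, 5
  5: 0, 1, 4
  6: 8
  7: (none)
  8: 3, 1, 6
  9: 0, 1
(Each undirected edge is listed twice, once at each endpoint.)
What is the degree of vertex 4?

Neighbors of 4: 0, 2, 5.

3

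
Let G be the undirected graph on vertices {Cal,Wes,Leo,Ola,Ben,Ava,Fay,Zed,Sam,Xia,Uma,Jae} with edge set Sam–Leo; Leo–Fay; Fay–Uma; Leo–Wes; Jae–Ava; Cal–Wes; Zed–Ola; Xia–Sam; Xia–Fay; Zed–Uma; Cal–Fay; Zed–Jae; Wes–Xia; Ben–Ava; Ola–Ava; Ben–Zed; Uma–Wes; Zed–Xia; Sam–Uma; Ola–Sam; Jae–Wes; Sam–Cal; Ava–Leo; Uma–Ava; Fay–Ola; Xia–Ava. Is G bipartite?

Color {Wes, Ava, Fay, Zed, Sam} black and {Cal, Leo, Ola, Ben, Xia, Uma, Jae} white. No edge joins two same-colored vertices, so the graph is bipartite.

Yes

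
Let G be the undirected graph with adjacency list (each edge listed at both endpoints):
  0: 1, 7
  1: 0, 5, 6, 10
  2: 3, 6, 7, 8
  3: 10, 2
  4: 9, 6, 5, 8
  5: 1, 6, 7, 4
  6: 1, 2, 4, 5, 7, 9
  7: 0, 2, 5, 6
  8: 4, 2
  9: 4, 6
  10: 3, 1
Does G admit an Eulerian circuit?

Yes

Degrees: 0:2, 1:4, 2:4, 3:2, 4:4, 5:4, 6:6, 7:4, 8:2, 9:2, 10:2
Every vertex has even degree and the edges form a single connected piece, so an Eulerian circuit exists.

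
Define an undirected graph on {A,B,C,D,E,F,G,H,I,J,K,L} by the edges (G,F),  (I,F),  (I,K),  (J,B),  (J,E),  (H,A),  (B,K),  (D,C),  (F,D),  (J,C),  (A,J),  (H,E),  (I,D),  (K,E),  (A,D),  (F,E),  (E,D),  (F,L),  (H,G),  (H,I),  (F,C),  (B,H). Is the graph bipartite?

The cycle C-D-F-C has length 3, which is odd, so the graph is not bipartite.

No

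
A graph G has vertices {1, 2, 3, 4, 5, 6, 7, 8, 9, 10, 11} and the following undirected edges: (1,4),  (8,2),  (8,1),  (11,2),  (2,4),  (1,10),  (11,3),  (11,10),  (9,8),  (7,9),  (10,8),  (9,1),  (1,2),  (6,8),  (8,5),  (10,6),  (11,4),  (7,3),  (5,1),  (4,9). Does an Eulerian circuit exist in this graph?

Degrees: 1:6, 2:4, 3:2, 4:4, 5:2, 6:2, 7:2, 8:6, 9:4, 10:4, 11:4
Every vertex has even degree and the edges form a single connected piece, so an Eulerian circuit exists.

Yes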